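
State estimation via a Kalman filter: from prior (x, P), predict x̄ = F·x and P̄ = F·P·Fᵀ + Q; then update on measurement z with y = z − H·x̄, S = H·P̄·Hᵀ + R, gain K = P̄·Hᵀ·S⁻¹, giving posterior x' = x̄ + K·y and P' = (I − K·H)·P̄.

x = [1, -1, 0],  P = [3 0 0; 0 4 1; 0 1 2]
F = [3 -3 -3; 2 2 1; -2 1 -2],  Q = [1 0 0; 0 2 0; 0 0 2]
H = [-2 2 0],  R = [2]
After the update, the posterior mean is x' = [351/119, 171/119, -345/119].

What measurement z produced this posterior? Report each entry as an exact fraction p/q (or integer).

z = [-3]

x̄ = F·x = [6, 0, -3]
P̄ = F·P·Fᵀ + Q = [100 -21 -15; -21 36 -11; -15 -11 22]
S = H·P̄·Hᵀ + R = [714]
K = P̄·Hᵀ·S⁻¹ = [-121/357; 19/119; 4/357]
x' − x̄ = [-363/119, 171/119, 12/119] = K·y
y = (KᵀK)⁻¹·Kᵀ·(x' − x̄) = [9]
z = y + H·x̄ = [9] + [-12] = [-3]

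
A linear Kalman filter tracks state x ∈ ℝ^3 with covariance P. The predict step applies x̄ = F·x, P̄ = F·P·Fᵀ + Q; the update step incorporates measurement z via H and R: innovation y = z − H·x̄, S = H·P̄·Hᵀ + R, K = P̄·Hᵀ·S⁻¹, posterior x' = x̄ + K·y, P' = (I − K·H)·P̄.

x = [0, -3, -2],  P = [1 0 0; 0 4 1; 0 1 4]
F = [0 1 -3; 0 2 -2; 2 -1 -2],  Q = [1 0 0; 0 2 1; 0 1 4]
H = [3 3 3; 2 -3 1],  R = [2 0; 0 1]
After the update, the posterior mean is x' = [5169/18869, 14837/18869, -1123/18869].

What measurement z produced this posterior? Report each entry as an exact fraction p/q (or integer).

z = [3, -2]

x̄ = F·x = [3, -2, 7]
P̄ = F·P·Fᵀ + Q = [35 24 21; 24 26 7; 21 7 32]
S = H·P̄·Hᵀ + R = [1775 147; 147 161]
K = P̄·Hᵀ·S⁻¹ = [5121/37738 -1555/264166; 2208/18869 -32981/132083; 3027/37738 67615/264166]
x' − x̄ = [-51438/18869, 52575/18869, -133206/18869] = K·y
y = (KᵀK)⁻¹·Kᵀ·(x' − x̄) = [-21, -21]
z = y + H·x̄ = [-21, -21] + [24, 19] = [3, -2]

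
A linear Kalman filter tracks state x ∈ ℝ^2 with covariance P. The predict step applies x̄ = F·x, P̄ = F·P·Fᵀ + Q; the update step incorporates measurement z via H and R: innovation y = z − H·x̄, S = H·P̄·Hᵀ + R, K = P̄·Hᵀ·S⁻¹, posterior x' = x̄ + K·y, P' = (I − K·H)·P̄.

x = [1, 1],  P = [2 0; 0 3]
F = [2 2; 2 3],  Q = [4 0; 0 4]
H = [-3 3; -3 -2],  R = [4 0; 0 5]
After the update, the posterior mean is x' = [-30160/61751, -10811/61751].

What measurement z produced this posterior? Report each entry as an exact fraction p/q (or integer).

x̄ = F·x = [4, 5]
P̄ = F·P·Fᵀ + Q = [24 26; 26 39]
S = H·P̄·Hᵀ + R = [103 -96; -96 689]
K = P̄·Hᵀ·S⁻¹ = [-7770/61751 -12196/61751; 11895/61751 -12324/61751]
x' − x̄ = [-277164/61751, -319566/61751] = K·y
y = (KᵀK)⁻¹·Kᵀ·(x' − x̄) = [-2, 24]
z = y + H·x̄ = [-2, 24] + [3, -22] = [1, 2]

z = [1, 2]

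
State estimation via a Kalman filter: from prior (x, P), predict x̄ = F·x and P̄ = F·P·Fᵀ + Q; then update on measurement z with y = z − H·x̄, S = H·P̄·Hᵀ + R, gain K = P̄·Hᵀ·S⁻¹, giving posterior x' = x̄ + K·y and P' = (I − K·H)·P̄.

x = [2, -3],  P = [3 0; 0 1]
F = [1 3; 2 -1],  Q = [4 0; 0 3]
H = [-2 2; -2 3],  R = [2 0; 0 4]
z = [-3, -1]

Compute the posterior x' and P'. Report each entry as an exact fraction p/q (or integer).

x' = [1481/878, 276/439]
P' = [4263/878 1735/439; 1735/439 1514/439]

x̄ = F·x = [-7, 7]
P̄ = F·P·Fᵀ + Q = [16 3; 3 16]
y = z − H·x̄ = [-31, -36]
S = H·P̄·Hᵀ + R = [106 130; 130 176]
K = P̄·Hᵀ·S⁻¹ = [-793/878 471/878; -221/439 268/439]
x' = x̄ + K·y = [1481/878, 276/439]
P' = (I − K·H)·P̄ = [4263/878 1735/439; 1735/439 1514/439]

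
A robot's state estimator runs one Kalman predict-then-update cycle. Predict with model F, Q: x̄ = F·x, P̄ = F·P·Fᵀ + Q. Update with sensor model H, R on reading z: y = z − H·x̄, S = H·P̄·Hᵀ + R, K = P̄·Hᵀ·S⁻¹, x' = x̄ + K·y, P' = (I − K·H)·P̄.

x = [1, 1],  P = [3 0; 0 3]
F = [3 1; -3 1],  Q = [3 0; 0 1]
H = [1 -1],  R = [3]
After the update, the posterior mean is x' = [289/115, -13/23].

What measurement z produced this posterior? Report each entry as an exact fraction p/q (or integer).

z = [3]

x̄ = F·x = [4, -2]
P̄ = F·P·Fᵀ + Q = [33 -24; -24 31]
S = H·P̄·Hᵀ + R = [115]
K = P̄·Hᵀ·S⁻¹ = [57/115; -11/23]
x' − x̄ = [-171/115, 33/23] = K·y
y = (KᵀK)⁻¹·Kᵀ·(x' − x̄) = [-3]
z = y + H·x̄ = [-3] + [6] = [3]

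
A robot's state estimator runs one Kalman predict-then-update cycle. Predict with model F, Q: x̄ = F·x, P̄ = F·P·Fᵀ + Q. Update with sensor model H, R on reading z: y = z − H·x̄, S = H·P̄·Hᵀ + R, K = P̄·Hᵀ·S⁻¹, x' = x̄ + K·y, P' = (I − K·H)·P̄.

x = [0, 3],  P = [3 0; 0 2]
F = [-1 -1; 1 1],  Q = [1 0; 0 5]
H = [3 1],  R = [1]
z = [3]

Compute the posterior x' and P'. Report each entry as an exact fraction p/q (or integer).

x̄ = F·x = [-3, 3]
P̄ = F·P·Fᵀ + Q = [6 -5; -5 10]
y = z − H·x̄ = [9]
S = H·P̄·Hᵀ + R = [35]
K = P̄·Hᵀ·S⁻¹ = [13/35; -1/7]
x' = x̄ + K·y = [12/35, 12/7]
P' = (I − K·H)·P̄ = [41/35 -22/7; -22/7 65/7]

x' = [12/35, 12/7]
P' = [41/35 -22/7; -22/7 65/7]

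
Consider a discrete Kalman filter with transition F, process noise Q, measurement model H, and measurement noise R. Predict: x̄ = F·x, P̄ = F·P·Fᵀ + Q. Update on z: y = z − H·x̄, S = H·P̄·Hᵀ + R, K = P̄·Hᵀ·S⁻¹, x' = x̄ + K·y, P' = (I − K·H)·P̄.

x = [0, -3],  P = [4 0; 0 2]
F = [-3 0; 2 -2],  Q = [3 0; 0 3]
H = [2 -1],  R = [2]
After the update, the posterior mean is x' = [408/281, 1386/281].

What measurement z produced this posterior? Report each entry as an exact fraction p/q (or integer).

z = [-2]

x̄ = F·x = [0, 6]
P̄ = F·P·Fᵀ + Q = [39 -24; -24 27]
S = H·P̄·Hᵀ + R = [281]
K = P̄·Hᵀ·S⁻¹ = [102/281; -75/281]
x' − x̄ = [408/281, -300/281] = K·y
y = (KᵀK)⁻¹·Kᵀ·(x' − x̄) = [4]
z = y + H·x̄ = [4] + [-6] = [-2]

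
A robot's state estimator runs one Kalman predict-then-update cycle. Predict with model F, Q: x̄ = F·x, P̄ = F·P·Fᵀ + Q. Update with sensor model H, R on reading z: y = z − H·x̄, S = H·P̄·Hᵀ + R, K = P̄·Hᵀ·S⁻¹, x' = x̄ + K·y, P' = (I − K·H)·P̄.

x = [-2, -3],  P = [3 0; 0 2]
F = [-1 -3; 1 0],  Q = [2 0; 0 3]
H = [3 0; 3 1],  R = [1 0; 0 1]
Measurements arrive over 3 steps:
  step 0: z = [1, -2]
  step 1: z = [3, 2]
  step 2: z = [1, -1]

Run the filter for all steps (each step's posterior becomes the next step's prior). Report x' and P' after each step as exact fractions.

step 0: x̄ = F·x = [11, -2]
step 0: P̄ = F·P·Fᵀ + Q = [23 -3; -3 6]
step 0: y = z − H·x̄ = [-32, -33]
step 0: S = H·P̄·Hᵀ + R = [208 198; 198 196]
step 0: K = P̄·Hᵀ·S⁻¹ = [114/391 33/782; -585/782 579/782]
step 0: x' = x̄ + K·y = [217/782, -1951/782]
step 0: P' = (I − K·H)·P̄ = [38/391 -195/782; -195/782 582/391]
step 1: x̄ = F·x = [2818/391, 217/782]
step 1: P̄ = F·P·Fᵀ + Q = [5473/391 509/782; 509/782 1211/391]
step 1: y = z − H·x̄ = [-7281/391, -15561/782]
step 1: S = H·P̄·Hᵀ + R = [49648/391 100041/782; 100041/782 52386/391]
step 1: K = P̄·Hᵀ·S⁻¹ = [89033/336947 66694/1010841; -200405/336947 612167/1010841]
step 1: x' = x̄ + K·y = [328124/336947, -235160/336947]
step 1: P' = (I − K·H)·P̄ = [89033/1010841 -200405/1010841; -200405/1010841 1213382/1010841]
step 2: x̄ = F·x = [377356/336947, 328124/336947]
step 2: P̄ = F·P·Fᵀ + Q = [11828723/1010841 512182/1010841; 512182/1010841 3121556/1010841]
step 2: y = z − H·x̄ = [-795121/336947, -1797139/336947]
step 2: S = H·P̄·Hᵀ + R = [35823116/336947 35998351/336947; 35998351/336947 113663996/1010841]
step 2: K = P̄·Hᵀ·S⁻¹ = [144291681/546539039 35998351/546539039; -324879990/546539039 331074638/546539039]
step 2: x' = x̄ + K·y = [79586402/546539039, -466944848/546539039]
step 2: P' = (I − K·H)·P̄ = [48097227/546539039 -108293330/546539039; -108293330/546539039 655954628/546539039]

step 0: x' = [217/782, -1951/782], P' = [38/391 -195/782; -195/782 582/391]
step 1: x' = [328124/336947, -235160/336947], P' = [89033/1010841 -200405/1010841; -200405/1010841 1213382/1010841]
step 2: x' = [79586402/546539039, -466944848/546539039], P' = [48097227/546539039 -108293330/546539039; -108293330/546539039 655954628/546539039]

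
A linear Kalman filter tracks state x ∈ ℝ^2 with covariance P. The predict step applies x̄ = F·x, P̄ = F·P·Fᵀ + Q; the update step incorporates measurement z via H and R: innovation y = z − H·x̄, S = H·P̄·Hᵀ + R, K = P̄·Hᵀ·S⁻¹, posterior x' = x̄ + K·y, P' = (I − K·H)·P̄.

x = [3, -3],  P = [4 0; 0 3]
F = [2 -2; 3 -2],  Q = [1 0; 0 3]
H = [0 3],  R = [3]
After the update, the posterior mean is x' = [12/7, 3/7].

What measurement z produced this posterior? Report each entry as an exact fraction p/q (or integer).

x̄ = F·x = [12, 15]
P̄ = F·P·Fᵀ + Q = [29 36; 36 51]
S = H·P̄·Hᵀ + R = [462]
K = P̄·Hᵀ·S⁻¹ = [18/77; 51/154]
x' − x̄ = [-72/7, -102/7] = K·y
y = (KᵀK)⁻¹·Kᵀ·(x' − x̄) = [-44]
z = y + H·x̄ = [-44] + [45] = [1]

z = [1]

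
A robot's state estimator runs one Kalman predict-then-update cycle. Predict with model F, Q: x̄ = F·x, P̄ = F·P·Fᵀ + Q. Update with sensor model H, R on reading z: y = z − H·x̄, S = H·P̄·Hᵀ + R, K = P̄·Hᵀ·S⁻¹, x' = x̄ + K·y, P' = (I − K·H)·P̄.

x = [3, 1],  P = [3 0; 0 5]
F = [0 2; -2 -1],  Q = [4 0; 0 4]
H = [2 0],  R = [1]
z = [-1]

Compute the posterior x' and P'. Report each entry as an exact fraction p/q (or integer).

x' = [-46/97, -579/97]
P' = [24/97 -10/97; -10/97 1637/97]

x̄ = F·x = [2, -7]
P̄ = F·P·Fᵀ + Q = [24 -10; -10 21]
y = z − H·x̄ = [-5]
S = H·P̄·Hᵀ + R = [97]
K = P̄·Hᵀ·S⁻¹ = [48/97; -20/97]
x' = x̄ + K·y = [-46/97, -579/97]
P' = (I − K·H)·P̄ = [24/97 -10/97; -10/97 1637/97]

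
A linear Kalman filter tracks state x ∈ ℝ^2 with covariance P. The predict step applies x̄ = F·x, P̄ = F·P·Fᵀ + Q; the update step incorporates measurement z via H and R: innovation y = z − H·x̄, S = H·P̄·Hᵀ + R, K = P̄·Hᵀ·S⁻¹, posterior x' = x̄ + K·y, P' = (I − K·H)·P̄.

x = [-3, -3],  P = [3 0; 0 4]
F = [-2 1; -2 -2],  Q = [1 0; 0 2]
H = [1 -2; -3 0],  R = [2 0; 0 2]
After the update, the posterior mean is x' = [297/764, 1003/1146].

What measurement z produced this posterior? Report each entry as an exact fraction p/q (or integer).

x̄ = F·x = [3, 12]
P̄ = F·P·Fᵀ + Q = [17 4; 4 30]
S = H·P̄·Hᵀ + R = [123 -27; -27 155]
K = P̄·Hᵀ·S⁻¹ = [3/3056 -1005/3056; -2251/4584 -249/1528]
x' − x̄ = [-1995/764, -12749/1146] = K·y
y = (KᵀK)⁻¹·Kᵀ·(x' − x̄) = [20, 8]
z = y + H·x̄ = [20, 8] + [-21, -9] = [-1, -1]

z = [-1, -1]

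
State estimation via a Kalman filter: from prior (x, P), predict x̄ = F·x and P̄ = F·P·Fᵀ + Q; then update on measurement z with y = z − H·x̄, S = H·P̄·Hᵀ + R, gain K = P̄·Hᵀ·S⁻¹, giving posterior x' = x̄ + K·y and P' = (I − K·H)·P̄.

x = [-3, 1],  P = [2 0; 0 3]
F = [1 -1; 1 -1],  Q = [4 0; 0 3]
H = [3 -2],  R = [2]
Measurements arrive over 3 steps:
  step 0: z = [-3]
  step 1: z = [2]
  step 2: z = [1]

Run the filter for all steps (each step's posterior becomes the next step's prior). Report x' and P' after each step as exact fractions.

step 0: x̄ = F·x = [-4, -4]
step 0: P̄ = F·P·Fᵀ + Q = [9 5; 5 8]
step 0: y = z − H·x̄ = [1]
step 0: S = H·P̄·Hᵀ + R = [55]
step 0: K = P̄·Hᵀ·S⁻¹ = [17/55; -1/55]
step 0: x' = x̄ + K·y = [-203/55, -221/55]
step 0: P' = (I − K·H)·P̄ = [206/55 292/55; 292/55 439/55]
step 1: x̄ = F·x = [18/55, 18/55]
step 1: P̄ = F·P·Fᵀ + Q = [281/55 61/55; 61/55 226/55]
step 1: y = z − H·x̄ = [92/55]
step 1: S = H·P̄·Hᵀ + R = [2811/55]
step 1: K = P̄·Hᵀ·S⁻¹ = [721/2811; -269/2811]
step 1: x' = x̄ + K·y = [2126/2811, 470/2811]
step 1: P' = (I − K·H)·P̄ = [4910/2811 6644/2811; 6644/2811 10235/2811]
step 2: x̄ = F·x = [552/937, 552/937]
step 2: P̄ = F·P·Fᵀ + Q = [4367/937 619/937; 619/937 3430/937]
step 2: y = z − H·x̄ = [385/937]
step 2: S = H·P̄·Hᵀ + R = [47469/937]
step 2: K = P̄·Hᵀ·S⁻¹ = [11863/47469; -5003/47469]
step 2: x' = x̄ + K·y = [32839/47469, 25909/47469]
step 2: P' = (I − K·H)·P̄ = [71042/47469 94700/47469; 94700/47469 147053/47469]

step 0: x' = [-203/55, -221/55], P' = [206/55 292/55; 292/55 439/55]
step 1: x' = [2126/2811, 470/2811], P' = [4910/2811 6644/2811; 6644/2811 10235/2811]
step 2: x' = [32839/47469, 25909/47469], P' = [71042/47469 94700/47469; 94700/47469 147053/47469]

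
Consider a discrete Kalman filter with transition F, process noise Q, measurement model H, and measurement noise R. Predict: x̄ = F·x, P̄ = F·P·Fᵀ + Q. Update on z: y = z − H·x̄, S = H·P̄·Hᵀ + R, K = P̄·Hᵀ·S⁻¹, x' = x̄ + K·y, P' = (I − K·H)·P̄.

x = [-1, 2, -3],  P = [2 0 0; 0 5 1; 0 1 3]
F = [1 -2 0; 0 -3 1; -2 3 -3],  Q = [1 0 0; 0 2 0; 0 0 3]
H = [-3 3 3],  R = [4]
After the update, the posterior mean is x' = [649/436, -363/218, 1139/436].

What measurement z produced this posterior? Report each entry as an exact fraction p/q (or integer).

x̄ = F·x = [-5, -9, 17]
P̄ = F·P·Fᵀ + Q = [23 28 -28; 28 44 -42; -28 -42 65]
S = H·P̄·Hᵀ + R = [436]
K = P̄·Hᵀ·S⁻¹ = [-69/436; -39/218; 153/436]
x' − x̄ = [2829/436, 1599/218, -6273/436] = K·y
y = (KᵀK)⁻¹·Kᵀ·(x' − x̄) = [-41]
z = y + H·x̄ = [-41] + [39] = [-2]

z = [-2]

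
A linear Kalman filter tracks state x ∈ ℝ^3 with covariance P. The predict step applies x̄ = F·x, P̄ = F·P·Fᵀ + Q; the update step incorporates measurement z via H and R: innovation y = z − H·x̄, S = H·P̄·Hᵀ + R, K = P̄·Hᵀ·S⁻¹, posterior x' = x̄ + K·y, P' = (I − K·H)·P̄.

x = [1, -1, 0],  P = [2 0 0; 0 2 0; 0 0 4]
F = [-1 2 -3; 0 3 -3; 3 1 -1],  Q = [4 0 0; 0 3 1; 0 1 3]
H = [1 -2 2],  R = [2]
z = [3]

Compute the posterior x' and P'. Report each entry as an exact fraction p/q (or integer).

x̄ = F·x = [-3, -3, 2]
P̄ = F·P·Fᵀ + Q = [50 48 10; 48 57 19; 10 19 27]
y = z − H·x̄ = [-4]
S = H·P̄·Hᵀ + R = [84]
K = P̄·Hᵀ·S⁻¹ = [-13/42; -1/3; 13/42]
x' = x̄ + K·y = [-37/21, -5/3, 16/21]
P' = (I − K·H)·P̄ = [881/21 118/3 379/21; 118/3 143/3 83/3; 379/21 83/3 398/21]

x' = [-37/21, -5/3, 16/21]
P' = [881/21 118/3 379/21; 118/3 143/3 83/3; 379/21 83/3 398/21]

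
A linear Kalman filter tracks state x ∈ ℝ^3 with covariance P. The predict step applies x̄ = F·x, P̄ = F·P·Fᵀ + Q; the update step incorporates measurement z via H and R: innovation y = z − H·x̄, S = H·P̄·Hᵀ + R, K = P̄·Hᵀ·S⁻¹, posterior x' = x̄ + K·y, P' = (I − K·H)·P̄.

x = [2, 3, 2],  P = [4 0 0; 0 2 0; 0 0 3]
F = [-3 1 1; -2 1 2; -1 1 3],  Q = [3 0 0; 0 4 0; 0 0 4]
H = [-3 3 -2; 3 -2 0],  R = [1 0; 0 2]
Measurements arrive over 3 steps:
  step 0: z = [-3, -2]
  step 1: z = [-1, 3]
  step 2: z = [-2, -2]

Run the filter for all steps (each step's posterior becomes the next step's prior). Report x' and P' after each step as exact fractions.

step 0: x̄ = F·x = [-1, 3, 7]
step 0: P̄ = F·P·Fᵀ + Q = [44 32 23; 32 34 28; 23 28 37]
step 0: y = z − H·x̄ = [-1, 7]
step 0: S = H·P̄·Hᵀ + R = [215 -146; -146 150]
step 0: K = P̄·Hᵀ·S⁻¹ = [-1186/5467 1324/5467; -1706/5467 -640/5467; -316/497 -529/994]
step 0: x' = x̄ + K·y = [4987/5467, 13627/5467, 3887/994]
step 0: P' = (I − K·H)·P̄ = [53264/5467 78572/5467 3505/497; 78572/5467 118498/5467 5522/497; 3505/497 5522/497 6367/994]
step 1: x̄ = F·x = [5727/1562, 6630/781, 20793/1562]
step 1: P̄ = F·P·Fᵀ + Q = [19433/1562 -1565/781 -21007/1562; -1565/781 16248/781 27813/781; -21007/1562 27813/781 138507/1562]
step 1: y = z − H·x̄ = [17425/1562, 1275/142]
step 1: S = H·P̄·Hᵀ + R = [159695/1562 -6207/142; -6207/142 31415/142]
step 1: K = P̄·Hᵀ·S⁻¹ = [-2858186/32345233 5478065/32345233; -4219002/32345233 -7795824/32345233; -18041058/32345233 -19876695/32345233]
step 1: x' = x̄ + K·y = [135894443/32345233, 157519365/32345233, 50844012/32345233]
step 1: P' = (I − K·H)·P̄ = [129015742/32345233 188045548/32345233 89973802/32345233; 188045548/32345233 289864146/32345233 154837398/32345233; 89973802/32345233 154837398/32345233 106315923/32345233]
step 2: x̄ = F·x = [-199319952/32345233, -12581497/32345233, 174156958/32345233]
step 2: P̄ = F·P·Fᵀ + Q = [295916142/32345233 81084482/32345233 -36711479/32345233; 81084482/32345233 507948722/32345233 676051098/32345233; -36711479/32345233 676051098/32345233 1518194607/32345233]
step 2: y = z − H·x̄ = [-276591915/32345233, 508106396/32345233]
step 2: S = H·P̄·Hᵀ + R = [3327235837/32345233 -1570197114/32345233; -1570197114/32345233 3786716848/32345233]
step 2: K = P̄·Hᵀ·S⁻¹ = [-7908315809/78325150915 23457526921/156650301830; -2293984887/15665030183 -8295048523/31330060366; -88063297581/156650301830 -194013210051/313300603660]
step 2: x' = x̄ + K·y = [-20980833349/7120468265, -4693611300/1424093653, 6603922939/14240936530]
step 2: P' = (I − K·H)·P̄ = [313842497257/78325150915 91806996485/15665030183 443485771313/156650301830; 91806996485/15665030183 141858018989/15665030183 152447052399/31330060366; 443485771313/156650301830 152447052399/31330060366 1044311769627/313300603660]

step 0: x' = [4987/5467, 13627/5467, 3887/994], P' = [53264/5467 78572/5467 3505/497; 78572/5467 118498/5467 5522/497; 3505/497 5522/497 6367/994]
step 1: x' = [135894443/32345233, 157519365/32345233, 50844012/32345233], P' = [129015742/32345233 188045548/32345233 89973802/32345233; 188045548/32345233 289864146/32345233 154837398/32345233; 89973802/32345233 154837398/32345233 106315923/32345233]
step 2: x' = [-20980833349/7120468265, -4693611300/1424093653, 6603922939/14240936530], P' = [313842497257/78325150915 91806996485/15665030183 443485771313/156650301830; 91806996485/15665030183 141858018989/15665030183 152447052399/31330060366; 443485771313/156650301830 152447052399/31330060366 1044311769627/313300603660]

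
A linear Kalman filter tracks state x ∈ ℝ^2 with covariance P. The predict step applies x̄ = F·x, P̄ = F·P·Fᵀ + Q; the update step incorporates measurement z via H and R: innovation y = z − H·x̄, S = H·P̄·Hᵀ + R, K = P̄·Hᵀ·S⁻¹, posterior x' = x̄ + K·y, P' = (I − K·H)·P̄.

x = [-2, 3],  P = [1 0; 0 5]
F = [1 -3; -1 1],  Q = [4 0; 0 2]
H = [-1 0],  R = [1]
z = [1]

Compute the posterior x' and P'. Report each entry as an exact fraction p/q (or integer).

x' = [-61/51, 95/51]
P' = [50/51 -16/51; -16/51 152/51]

x̄ = F·x = [-11, 5]
P̄ = F·P·Fᵀ + Q = [50 -16; -16 8]
y = z − H·x̄ = [-10]
S = H·P̄·Hᵀ + R = [51]
K = P̄·Hᵀ·S⁻¹ = [-50/51; 16/51]
x' = x̄ + K·y = [-61/51, 95/51]
P' = (I − K·H)·P̄ = [50/51 -16/51; -16/51 152/51]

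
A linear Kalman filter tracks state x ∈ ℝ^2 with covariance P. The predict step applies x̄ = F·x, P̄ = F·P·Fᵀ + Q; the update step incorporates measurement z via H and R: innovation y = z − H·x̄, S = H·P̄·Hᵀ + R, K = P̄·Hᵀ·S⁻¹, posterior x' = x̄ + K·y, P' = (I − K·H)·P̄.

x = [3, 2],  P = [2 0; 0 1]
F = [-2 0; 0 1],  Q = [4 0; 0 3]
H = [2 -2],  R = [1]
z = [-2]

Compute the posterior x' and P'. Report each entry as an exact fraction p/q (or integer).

x' = [-54/65, 18/65]
P' = [204/65 192/65; 192/65 196/65]

x̄ = F·x = [-6, 2]
P̄ = F·P·Fᵀ + Q = [12 0; 0 4]
y = z − H·x̄ = [14]
S = H·P̄·Hᵀ + R = [65]
K = P̄·Hᵀ·S⁻¹ = [24/65; -8/65]
x' = x̄ + K·y = [-54/65, 18/65]
P' = (I − K·H)·P̄ = [204/65 192/65; 192/65 196/65]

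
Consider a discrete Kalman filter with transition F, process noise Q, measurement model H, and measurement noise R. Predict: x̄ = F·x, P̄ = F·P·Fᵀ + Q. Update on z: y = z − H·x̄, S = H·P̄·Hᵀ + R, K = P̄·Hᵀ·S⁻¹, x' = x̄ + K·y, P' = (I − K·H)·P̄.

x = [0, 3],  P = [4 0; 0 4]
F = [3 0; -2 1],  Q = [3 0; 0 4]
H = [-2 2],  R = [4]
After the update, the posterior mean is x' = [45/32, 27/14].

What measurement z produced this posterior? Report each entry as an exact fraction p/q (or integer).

x̄ = F·x = [0, 3]
P̄ = F·P·Fᵀ + Q = [39 -24; -24 24]
S = H·P̄·Hᵀ + R = [448]
K = P̄·Hᵀ·S⁻¹ = [-9/32; 3/14]
x' − x̄ = [45/32, -15/14] = K·y
y = (KᵀK)⁻¹·Kᵀ·(x' − x̄) = [-5]
z = y + H·x̄ = [-5] + [6] = [1]

z = [1]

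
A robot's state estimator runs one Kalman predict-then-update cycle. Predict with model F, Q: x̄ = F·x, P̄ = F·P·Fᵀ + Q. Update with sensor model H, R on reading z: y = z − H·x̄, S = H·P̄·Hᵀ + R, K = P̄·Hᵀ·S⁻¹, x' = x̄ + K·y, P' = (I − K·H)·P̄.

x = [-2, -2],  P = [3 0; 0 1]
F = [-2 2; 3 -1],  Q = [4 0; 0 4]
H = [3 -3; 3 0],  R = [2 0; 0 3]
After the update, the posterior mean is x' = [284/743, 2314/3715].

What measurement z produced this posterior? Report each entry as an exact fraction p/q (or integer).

z = [-1, 2]

x̄ = F·x = [0, -4]
P̄ = F·P·Fᵀ + Q = [20 -20; -20 32]
S = H·P̄·Hᵀ + R = [830 360; 360 183]
K = P̄·Hᵀ·S⁻¹ = [12/743 220/743; -1158/3715 212/743]
x' − x̄ = [284/743, 17174/3715] = K·y
y = (KᵀK)⁻¹·Kᵀ·(x' − x̄) = [-13, 2]
z = y + H·x̄ = [-13, 2] + [12, 0] = [-1, 2]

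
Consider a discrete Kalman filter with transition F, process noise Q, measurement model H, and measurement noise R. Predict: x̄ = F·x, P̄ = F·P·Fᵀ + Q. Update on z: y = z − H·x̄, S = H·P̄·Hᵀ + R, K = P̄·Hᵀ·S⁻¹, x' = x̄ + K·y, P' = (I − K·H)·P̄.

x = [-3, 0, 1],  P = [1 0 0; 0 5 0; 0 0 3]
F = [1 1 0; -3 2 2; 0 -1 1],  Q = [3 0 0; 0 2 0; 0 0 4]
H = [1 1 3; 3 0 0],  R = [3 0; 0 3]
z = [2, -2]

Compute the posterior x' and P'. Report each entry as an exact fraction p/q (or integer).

x' = [-70/93, 925/93, -72/31]
P' = [1106/3441 823/3441 -214/1147; 823/3441 91046/3441 -9860/1147; -214/1147 -9860/1147 3615/1147]

x̄ = F·x = [-3, 11, 1]
P̄ = F·P·Fᵀ + Q = [9 7 -5; 7 43 -4; -5 -4 12]
y = z − H·x̄ = [-9, 7]
S = H·P̄·Hᵀ + R = [123 3; 3 84]
K = P̄·Hᵀ·S⁻¹ = [1/3441 1106/3441; 1043/3441 823/3441; 257/1147 -214/1147]
x' = x̄ + K·y = [-70/93, 925/93, -72/31]
P' = (I − K·H)·P̄ = [1106/3441 823/3441 -214/1147; 823/3441 91046/3441 -9860/1147; -214/1147 -9860/1147 3615/1147]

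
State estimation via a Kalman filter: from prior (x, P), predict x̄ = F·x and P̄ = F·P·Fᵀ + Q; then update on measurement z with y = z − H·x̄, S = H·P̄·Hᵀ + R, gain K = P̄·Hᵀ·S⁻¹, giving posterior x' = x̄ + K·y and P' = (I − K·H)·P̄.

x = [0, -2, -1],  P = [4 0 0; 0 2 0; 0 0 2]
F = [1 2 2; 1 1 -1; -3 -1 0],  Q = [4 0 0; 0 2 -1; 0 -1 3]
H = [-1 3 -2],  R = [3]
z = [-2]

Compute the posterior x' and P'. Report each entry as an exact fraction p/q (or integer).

x' = [-2258/373, -429/373, 857/373]
P' = [8552/373 372/373 -3748/373; 372/373 594/373 621/373; -3748/373 621/373 2972/373]

x̄ = F·x = [-6, -1, 2]
P̄ = F·P·Fᵀ + Q = [24 4 -16; 4 10 -15; -16 -15 41]
y = z − H·x̄ = [-1]
S = H·P̄·Hᵀ + R = [373]
K = P̄·Hᵀ·S⁻¹ = [20/373; 56/373; -111/373]
x' = x̄ + K·y = [-2258/373, -429/373, 857/373]
P' = (I − K·H)·P̄ = [8552/373 372/373 -3748/373; 372/373 594/373 621/373; -3748/373 621/373 2972/373]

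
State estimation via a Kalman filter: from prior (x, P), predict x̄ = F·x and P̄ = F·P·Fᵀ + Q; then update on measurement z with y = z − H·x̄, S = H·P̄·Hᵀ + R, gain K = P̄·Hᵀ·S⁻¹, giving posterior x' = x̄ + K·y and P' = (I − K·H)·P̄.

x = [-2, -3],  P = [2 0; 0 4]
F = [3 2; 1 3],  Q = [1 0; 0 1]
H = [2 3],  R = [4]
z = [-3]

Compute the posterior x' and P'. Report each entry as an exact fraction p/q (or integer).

x' = [-36/19, 17/95]
P' = [865/171 -178/57; -178/57 224/95]

x̄ = F·x = [-12, -11]
P̄ = F·P·Fᵀ + Q = [35 30; 30 39]
y = z − H·x̄ = [54]
S = H·P̄·Hᵀ + R = [855]
K = P̄·Hᵀ·S⁻¹ = [32/171; 59/285]
x' = x̄ + K·y = [-36/19, 17/95]
P' = (I − K·H)·P̄ = [865/171 -178/57; -178/57 224/95]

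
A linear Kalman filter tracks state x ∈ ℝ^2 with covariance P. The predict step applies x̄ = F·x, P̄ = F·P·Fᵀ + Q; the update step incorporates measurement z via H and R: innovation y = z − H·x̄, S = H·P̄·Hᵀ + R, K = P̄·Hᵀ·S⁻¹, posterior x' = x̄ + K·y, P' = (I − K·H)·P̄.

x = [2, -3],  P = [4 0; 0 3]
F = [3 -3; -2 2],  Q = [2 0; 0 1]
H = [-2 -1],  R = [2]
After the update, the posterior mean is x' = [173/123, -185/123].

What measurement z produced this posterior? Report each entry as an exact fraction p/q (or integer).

z = [-1]

x̄ = F·x = [15, -10]
P̄ = F·P·Fᵀ + Q = [65 -42; -42 29]
S = H·P̄·Hᵀ + R = [123]
K = P̄·Hᵀ·S⁻¹ = [-88/123; 55/123]
x' − x̄ = [-1672/123, 1045/123] = K·y
y = (KᵀK)⁻¹·Kᵀ·(x' − x̄) = [19]
z = y + H·x̄ = [19] + [-20] = [-1]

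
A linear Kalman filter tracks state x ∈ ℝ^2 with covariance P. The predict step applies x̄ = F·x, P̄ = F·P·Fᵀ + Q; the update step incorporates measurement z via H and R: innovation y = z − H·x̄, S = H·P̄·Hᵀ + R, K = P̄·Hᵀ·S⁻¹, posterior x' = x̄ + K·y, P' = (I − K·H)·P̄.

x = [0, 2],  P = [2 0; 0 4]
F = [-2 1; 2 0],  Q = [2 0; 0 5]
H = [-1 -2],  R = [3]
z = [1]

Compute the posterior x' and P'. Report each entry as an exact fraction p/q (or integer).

x̄ = F·x = [2, 0]
P̄ = F·P·Fᵀ + Q = [14 -8; -8 13]
y = z − H·x̄ = [3]
S = H·P̄·Hᵀ + R = [37]
K = P̄·Hᵀ·S⁻¹ = [2/37; -18/37]
x' = x̄ + K·y = [80/37, -54/37]
P' = (I − K·H)·P̄ = [514/37 -260/37; -260/37 157/37]

x' = [80/37, -54/37]
P' = [514/37 -260/37; -260/37 157/37]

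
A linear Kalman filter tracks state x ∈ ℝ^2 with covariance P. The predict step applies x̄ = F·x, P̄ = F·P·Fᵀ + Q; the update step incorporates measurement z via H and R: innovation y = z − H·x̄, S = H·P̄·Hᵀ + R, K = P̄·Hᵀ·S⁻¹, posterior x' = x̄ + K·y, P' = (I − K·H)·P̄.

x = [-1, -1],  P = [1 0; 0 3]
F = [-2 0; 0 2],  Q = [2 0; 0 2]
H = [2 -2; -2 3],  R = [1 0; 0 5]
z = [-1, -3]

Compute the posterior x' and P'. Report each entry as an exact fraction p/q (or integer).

x' = [-38/33, -100/99]
P' = [274/99 728/297; 728/297 2086/891]

x̄ = F·x = [2, -2]
P̄ = F·P·Fᵀ + Q = [6 0; 0 14]
y = z − H·x̄ = [-9, 7]
S = H·P̄·Hᵀ + R = [81 -108; -108 155]
K = P̄·Hᵀ·S⁻¹ = [188/297 4/11; 196/891 14/33]
x' = x̄ + K·y = [-38/33, -100/99]
P' = (I − K·H)·P̄ = [274/99 728/297; 728/297 2086/891]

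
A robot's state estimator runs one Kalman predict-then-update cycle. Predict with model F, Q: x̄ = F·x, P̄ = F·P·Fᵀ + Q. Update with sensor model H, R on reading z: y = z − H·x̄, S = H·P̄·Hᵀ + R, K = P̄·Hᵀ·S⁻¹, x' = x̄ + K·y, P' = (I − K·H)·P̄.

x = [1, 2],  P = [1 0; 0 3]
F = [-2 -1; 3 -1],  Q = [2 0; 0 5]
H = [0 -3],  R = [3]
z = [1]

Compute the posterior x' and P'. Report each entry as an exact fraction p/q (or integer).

x̄ = F·x = [-4, 1]
P̄ = F·P·Fᵀ + Q = [9 -3; -3 17]
y = z − H·x̄ = [4]
S = H·P̄·Hᵀ + R = [156]
K = P̄·Hᵀ·S⁻¹ = [3/52; -17/52]
x' = x̄ + K·y = [-49/13, -4/13]
P' = (I − K·H)·P̄ = [441/52 -3/52; -3/52 17/52]

x' = [-49/13, -4/13]
P' = [441/52 -3/52; -3/52 17/52]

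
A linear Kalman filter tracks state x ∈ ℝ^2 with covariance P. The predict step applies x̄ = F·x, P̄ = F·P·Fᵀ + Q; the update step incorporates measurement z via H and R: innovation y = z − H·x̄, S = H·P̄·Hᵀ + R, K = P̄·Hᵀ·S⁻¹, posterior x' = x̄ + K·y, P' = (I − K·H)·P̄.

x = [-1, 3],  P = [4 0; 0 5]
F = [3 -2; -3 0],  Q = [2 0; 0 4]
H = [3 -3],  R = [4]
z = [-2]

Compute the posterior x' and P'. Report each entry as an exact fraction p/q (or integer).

x' = [-2109/767, -1575/767]
P' = [4724/767 4536/767; 4536/767 4688/767]

x̄ = F·x = [-9, 3]
P̄ = F·P·Fᵀ + Q = [58 -36; -36 40]
y = z − H·x̄ = [34]
S = H·P̄·Hᵀ + R = [1534]
K = P̄·Hᵀ·S⁻¹ = [141/767; -114/767]
x' = x̄ + K·y = [-2109/767, -1575/767]
P' = (I − K·H)·P̄ = [4724/767 4536/767; 4536/767 4688/767]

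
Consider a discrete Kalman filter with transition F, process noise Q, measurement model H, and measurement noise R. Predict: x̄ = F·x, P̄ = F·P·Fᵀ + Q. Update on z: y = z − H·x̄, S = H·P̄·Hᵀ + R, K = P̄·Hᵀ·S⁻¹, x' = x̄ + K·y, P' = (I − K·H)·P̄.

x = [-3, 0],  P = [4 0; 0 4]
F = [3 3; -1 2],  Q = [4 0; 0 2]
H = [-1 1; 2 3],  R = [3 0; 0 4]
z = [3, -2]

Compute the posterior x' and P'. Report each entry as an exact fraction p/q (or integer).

x' = [-49001/20223, 19414/20223]
P' = [24140/20223 -10624/20223; -10624/20223 12356/20223]

x̄ = F·x = [-9, 3]
P̄ = F·P·Fᵀ + Q = [76 12; 12 22]
y = z − H·x̄ = [-9, 7]
S = H·P̄·Hᵀ + R = [77 -98; -98 650]
K = P̄·Hᵀ·S⁻¹ = [-11588/20223 586/2889; 7660/20223 565/2889]
x' = x̄ + K·y = [-49001/20223, 19414/20223]
P' = (I − K·H)·P̄ = [24140/20223 -10624/20223; -10624/20223 12356/20223]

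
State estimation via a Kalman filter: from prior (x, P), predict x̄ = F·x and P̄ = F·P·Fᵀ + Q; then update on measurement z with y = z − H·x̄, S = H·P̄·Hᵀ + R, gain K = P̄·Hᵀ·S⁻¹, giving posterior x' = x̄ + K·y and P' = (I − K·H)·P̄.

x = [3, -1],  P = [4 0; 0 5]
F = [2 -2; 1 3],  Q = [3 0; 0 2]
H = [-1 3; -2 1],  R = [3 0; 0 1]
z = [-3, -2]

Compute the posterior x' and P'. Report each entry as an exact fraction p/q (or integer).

x' = [29994/39143, -25235/39143]
P' = [18177/39143 13479/39143; 13479/39143 19718/39143]

x̄ = F·x = [8, 0]
P̄ = F·P·Fᵀ + Q = [39 -22; -22 51]
y = z − H·x̄ = [5, 14]
S = H·P̄·Hᵀ + R = [633 385; 385 296]
K = P̄·Hᵀ·S⁻¹ = [7420/39143 -22875/39143; 15225/39143 -7240/39143]
x' = x̄ + K·y = [29994/39143, -25235/39143]
P' = (I − K·H)·P̄ = [18177/39143 13479/39143; 13479/39143 19718/39143]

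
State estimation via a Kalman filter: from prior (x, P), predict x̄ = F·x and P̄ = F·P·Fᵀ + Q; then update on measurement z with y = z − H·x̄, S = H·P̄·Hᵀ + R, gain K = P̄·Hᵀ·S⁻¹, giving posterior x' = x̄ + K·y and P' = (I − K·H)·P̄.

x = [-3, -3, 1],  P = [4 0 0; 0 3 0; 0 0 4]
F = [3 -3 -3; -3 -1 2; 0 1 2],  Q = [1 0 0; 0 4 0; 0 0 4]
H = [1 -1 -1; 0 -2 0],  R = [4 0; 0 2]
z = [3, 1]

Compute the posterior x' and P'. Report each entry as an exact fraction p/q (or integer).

x̄ = F·x = [-3, 14, -1]
P̄ = F·P·Fᵀ + Q = [100 -51 -33; -51 59 13; -33 13 23]
y = z − H·x̄ = [19, 29]
S = H·P̄·Hᵀ + R = [380 246; 246 238]
K = P̄·Hᵀ·S⁻¹ = [4675/7481 -1626/7481; -123/14962 -7291/14962; -5013/14962 3547/14962]
x' = x̄ + K·y = [19228/7481, -2154/7481, -3673/7481]
P' = (I − K·H)·P̄ = [53752/7481 1626/7481 33426/7481; 1626/7481 7291/14962 -3547/14962; 33426/7481 -3547/14962 90451/14962]

x' = [19228/7481, -2154/7481, -3673/7481]
P' = [53752/7481 1626/7481 33426/7481; 1626/7481 7291/14962 -3547/14962; 33426/7481 -3547/14962 90451/14962]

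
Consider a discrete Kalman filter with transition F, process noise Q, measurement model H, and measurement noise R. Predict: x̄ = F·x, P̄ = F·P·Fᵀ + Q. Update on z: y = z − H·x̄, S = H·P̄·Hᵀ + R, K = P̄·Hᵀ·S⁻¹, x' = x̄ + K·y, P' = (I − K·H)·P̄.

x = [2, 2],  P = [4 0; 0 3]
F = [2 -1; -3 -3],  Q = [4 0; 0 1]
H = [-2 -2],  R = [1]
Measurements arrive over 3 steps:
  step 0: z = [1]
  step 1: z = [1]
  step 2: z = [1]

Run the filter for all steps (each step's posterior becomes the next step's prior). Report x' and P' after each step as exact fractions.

step 0: x̄ = F·x = [2, -12]
step 0: P̄ = F·P·Fᵀ + Q = [23 -15; -15 64]
step 0: y = z − H·x̄ = [-19]
step 0: S = H·P̄·Hᵀ + R = [229]
step 0: K = P̄·Hᵀ·S⁻¹ = [-16/229; -98/229]
step 0: x' = x̄ + K·y = [762/229, -886/229]
step 0: P' = (I − K·H)·P̄ = [5011/229 -5003/229; -5003/229 5052/229]
step 1: x̄ = F·x = [2410/229, 372/229]
step 1: P̄ = F·P·Fᵀ + Q = [46024/229 99/229; 99/229 742/229]
step 1: y = z − H·x̄ = [5793/229]
step 1: S = H·P̄·Hᵀ + R = [188085/229]
step 1: K = P̄·Hᵀ·S⁻¹ = [-92246/188085; -1682/188085]
step 1: x' = x̄ + K·y = [-118044/62695, 87662/62695]
step 1: P' = (I − K·H)·P̄ = [642356/188085 -596233/188085; -596233/188085 597074/188085]
step 2: x̄ = F·x = [-64750/12539, 91146/62695]
step 2: P̄ = F·P·Fᵀ + Q = [1260754/37617 -18281/12539; -18281/12539 203587/62695]
step 2: y = z − H·x̄ = [-402513/62695]
step 2: S = H·P̄·Hᵀ + R = [25652489/188085]
step 2: K = P̄·Hᵀ·S⁻¹ = [-634690/1350131; -673092/25652489]
step 2: x' = x̄ + K·y = [-2897104/1350131, 41614962/25652489]
step 2: P' = (I − K·H)·P̄ = [4557082/1350131 -4239737/1350131; -4239737/1350131 80891549/25652489]

step 0: x' = [762/229, -886/229], P' = [5011/229 -5003/229; -5003/229 5052/229]
step 1: x' = [-118044/62695, 87662/62695], P' = [642356/188085 -596233/188085; -596233/188085 597074/188085]
step 2: x' = [-2897104/1350131, 41614962/25652489], P' = [4557082/1350131 -4239737/1350131; -4239737/1350131 80891549/25652489]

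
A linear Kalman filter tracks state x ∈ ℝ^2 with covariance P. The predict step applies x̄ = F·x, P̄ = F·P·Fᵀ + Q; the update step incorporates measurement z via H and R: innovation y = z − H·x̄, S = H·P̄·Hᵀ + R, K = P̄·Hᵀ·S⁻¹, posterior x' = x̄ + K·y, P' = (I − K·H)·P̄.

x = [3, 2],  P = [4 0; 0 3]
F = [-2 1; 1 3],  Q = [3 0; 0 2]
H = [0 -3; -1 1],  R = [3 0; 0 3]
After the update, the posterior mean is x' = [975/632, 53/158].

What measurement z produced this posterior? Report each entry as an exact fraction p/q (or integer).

x̄ = F·x = [-4, 9]
P̄ = F·P·Fᵀ + Q = [22 1; 1 33]
S = H·P̄·Hᵀ + R = [300 -96; -96 56]
K = P̄·Hᵀ·S⁻¹ = [-91/316 -549/632; -103/316 1/79]
x' − x̄ = [3503/632, -1369/158] = K·y
y = (KᵀK)⁻¹·Kᵀ·(x' − x̄) = [26, -15]
z = y + H·x̄ = [26, -15] + [-27, 13] = [-1, -2]

z = [-1, -2]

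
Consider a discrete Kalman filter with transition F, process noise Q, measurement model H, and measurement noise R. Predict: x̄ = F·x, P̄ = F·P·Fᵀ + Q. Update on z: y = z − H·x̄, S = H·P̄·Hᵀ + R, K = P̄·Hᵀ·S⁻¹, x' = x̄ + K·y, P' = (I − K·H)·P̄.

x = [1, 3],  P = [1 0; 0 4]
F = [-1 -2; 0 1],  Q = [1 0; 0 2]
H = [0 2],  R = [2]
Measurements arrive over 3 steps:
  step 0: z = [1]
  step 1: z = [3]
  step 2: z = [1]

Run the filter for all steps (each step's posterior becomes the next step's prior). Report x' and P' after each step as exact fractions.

step 0: x̄ = F·x = [-7, 3]
step 0: P̄ = F·P·Fᵀ + Q = [18 -8; -8 6]
step 0: y = z − H·x̄ = [-5]
step 0: S = H·P̄·Hᵀ + R = [26]
step 0: K = P̄·Hᵀ·S⁻¹ = [-8/13; 6/13]
step 0: x' = x̄ + K·y = [-51/13, 9/13]
step 0: P' = (I − K·H)·P̄ = [106/13 -8/13; -8/13 6/13]
step 1: x̄ = F·x = [33/13, 9/13]
step 1: P̄ = F·P·Fᵀ + Q = [111/13 -4/13; -4/13 32/13]
step 1: y = z − H·x̄ = [21/13]
step 1: S = H·P̄·Hᵀ + R = [154/13]
step 1: K = P̄·Hᵀ·S⁻¹ = [-4/77; 32/77]
step 1: x' = x̄ + K·y = [27/11, 15/11]
step 1: P' = (I − K·H)·P̄ = [655/77 -4/77; -4/77 32/77]
step 2: x̄ = F·x = [-57/11, 15/11]
step 2: P̄ = F·P·Fᵀ + Q = [844/77 -60/77; -60/77 186/77]
step 2: y = z − H·x̄ = [-19/11]
step 2: S = H·P̄·Hᵀ + R = [898/77]
step 2: K = P̄·Hᵀ·S⁻¹ = [-60/449; 186/449]
step 2: x' = x̄ + K·y = [-2223/449, 291/449]
step 2: P' = (I − K·H)·P̄ = [4828/449 -60/449; -60/449 186/449]

step 0: x' = [-51/13, 9/13], P' = [106/13 -8/13; -8/13 6/13]
step 1: x' = [27/11, 15/11], P' = [655/77 -4/77; -4/77 32/77]
step 2: x' = [-2223/449, 291/449], P' = [4828/449 -60/449; -60/449 186/449]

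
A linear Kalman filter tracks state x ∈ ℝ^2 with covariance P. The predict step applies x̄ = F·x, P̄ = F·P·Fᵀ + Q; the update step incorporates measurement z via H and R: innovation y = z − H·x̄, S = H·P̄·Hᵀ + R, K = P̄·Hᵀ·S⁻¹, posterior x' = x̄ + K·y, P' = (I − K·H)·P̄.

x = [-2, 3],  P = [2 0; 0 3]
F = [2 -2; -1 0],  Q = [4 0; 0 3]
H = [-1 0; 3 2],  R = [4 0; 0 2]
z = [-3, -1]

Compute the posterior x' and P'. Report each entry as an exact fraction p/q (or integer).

x̄ = F·x = [-10, 2]
P̄ = F·P·Fᵀ + Q = [24 -4; -4 5]
y = z − H·x̄ = [-13, 25]
S = H·P̄·Hᵀ + R = [28 -64; -64 190]
K = P̄·Hᵀ·S⁻¹ = [-58/153 32/153; 79/153 25/153]
x' = x̄ + K·y = [8/51, -32/51]
P' = (I − K·H)·P̄ = [232/153 -316/153; -316/153 499/153]

x' = [8/51, -32/51]
P' = [232/153 -316/153; -316/153 499/153]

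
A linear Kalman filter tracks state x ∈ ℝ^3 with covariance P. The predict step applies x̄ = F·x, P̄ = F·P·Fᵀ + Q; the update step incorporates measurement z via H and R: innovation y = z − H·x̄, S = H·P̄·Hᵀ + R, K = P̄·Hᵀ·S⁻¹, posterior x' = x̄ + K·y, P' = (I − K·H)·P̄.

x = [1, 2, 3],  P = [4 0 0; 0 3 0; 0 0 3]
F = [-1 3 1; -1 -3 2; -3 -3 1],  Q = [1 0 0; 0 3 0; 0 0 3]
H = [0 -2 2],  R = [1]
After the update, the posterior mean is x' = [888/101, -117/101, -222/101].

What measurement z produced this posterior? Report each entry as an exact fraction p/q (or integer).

x̄ = F·x = [8, -1, -6]
P̄ = F·P·Fᵀ + Q = [35 -17 -12; -17 46 45; -12 45 69]
S = H·P̄·Hᵀ + R = [101]
K = P̄·Hᵀ·S⁻¹ = [10/101; -2/101; 48/101]
x' − x̄ = [80/101, -16/101, 384/101] = K·y
y = (KᵀK)⁻¹·Kᵀ·(x' − x̄) = [8]
z = y + H·x̄ = [8] + [-10] = [-2]

z = [-2]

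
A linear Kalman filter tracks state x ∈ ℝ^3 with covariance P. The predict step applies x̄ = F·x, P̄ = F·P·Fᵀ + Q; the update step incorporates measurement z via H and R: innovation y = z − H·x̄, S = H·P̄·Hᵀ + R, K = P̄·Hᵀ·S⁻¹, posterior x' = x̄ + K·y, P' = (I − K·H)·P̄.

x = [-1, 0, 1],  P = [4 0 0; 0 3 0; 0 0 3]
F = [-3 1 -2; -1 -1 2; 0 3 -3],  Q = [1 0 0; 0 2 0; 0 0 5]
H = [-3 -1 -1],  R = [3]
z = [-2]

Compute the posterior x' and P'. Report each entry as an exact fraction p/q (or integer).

x' = [461/641, 1938/641, -2036/641]
P' = [932/641 777/641 -3033/641; 777/641 13236/641 -15612/641; -3033/641 -15612/641 25050/641]

x̄ = F·x = [1, 3, -3]
P̄ = F·P·Fᵀ + Q = [52 -3 27; -3 21 -27; 27 -27 59]
y = z − H·x̄ = [1]
S = H·P̄·Hᵀ + R = [641]
K = P̄·Hᵀ·S⁻¹ = [-180/641; 15/641; -113/641]
x' = x̄ + K·y = [461/641, 1938/641, -2036/641]
P' = (I − K·H)·P̄ = [932/641 777/641 -3033/641; 777/641 13236/641 -15612/641; -3033/641 -15612/641 25050/641]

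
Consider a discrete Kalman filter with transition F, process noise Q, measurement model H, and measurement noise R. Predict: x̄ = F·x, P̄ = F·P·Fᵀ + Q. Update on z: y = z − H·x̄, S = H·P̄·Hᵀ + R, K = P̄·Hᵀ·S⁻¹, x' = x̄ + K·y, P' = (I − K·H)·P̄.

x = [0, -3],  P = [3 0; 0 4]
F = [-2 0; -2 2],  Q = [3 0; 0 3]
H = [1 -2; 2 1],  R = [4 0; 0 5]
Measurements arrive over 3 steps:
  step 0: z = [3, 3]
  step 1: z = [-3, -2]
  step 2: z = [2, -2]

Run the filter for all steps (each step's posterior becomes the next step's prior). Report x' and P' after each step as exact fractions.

step 0: x̄ = F·x = [0, -6]
step 0: P̄ = F·P·Fᵀ + Q = [15 12; 12 31]
step 0: y = z − H·x̄ = [-9, 9]
step 0: S = H·P̄·Hᵀ + R = [95 -68; -68 144]
step 0: K = P̄·Hᵀ·S⁻¹ = [195/1132 1689/4528; -865/2264 1825/9056]
step 0: x' = x̄ + K·y = [8181/4528, -6771/9056]
step 0: P' = (I − K·H)·P̄ = [2001/2264 441/4528; 441/4528 7361/9056]
step 1: x̄ = F·x = [-8181/2264, -23133/4528]
step 1: P̄ = F·P·Fᵀ + Q = [3699/566 3561/1132; 3561/1132 20393/2264]
step 1: y = z − H·x̄ = [-2718/283, 46801/4528]
step 1: S = H·P̄·Hᵀ + R = [9617/283 -4070/283; -4070/283 119385/2264]
step 1: K = P̄·Hᵀ·S⁻¹ = [8571/55211 96582/276055; -255406/717743 692903/3588715]
step 1: x' = x̄ + K·y = [-410856/276055, 2184757/7177430]
step 1: P' = (I − K·H)·P̄ = [17496/21235 28014/276055; 28014/276055 2736151/3588715]
step 2: x̄ = F·x = [821712/276055, 12867013/3588715]
step 2: P̄ = F·P·Fᵀ + Q = [133689/21235 797736/276055; 797736/276055 30624589/3588715]
step 2: y = z − H·x̄ = [4445840/717743, -8281791/717743]
step 2: S = H·P̄·Hᵀ + R = [23592877/717743 -9434800/717743; -9434800/717743 36084840/717743]
step 2: K = P̄·Hᵀ·S⁻¹ = [4117167/26553019 37011471/106212076; -9413684/26553019 40785391/212424152]
step 2: x' = x̄ + K·y = [-44495643/531060380, -877313203/1062120760]
step 2: P' = (I − K·H)·P̄ = [217994691/265530190 53308011/531060380; 53308011/531060380 806402731/1062120760]

step 0: x' = [8181/4528, -6771/9056], P' = [2001/2264 441/4528; 441/4528 7361/9056]
step 1: x' = [-410856/276055, 2184757/7177430], P' = [17496/21235 28014/276055; 28014/276055 2736151/3588715]
step 2: x' = [-44495643/531060380, -877313203/1062120760], P' = [217994691/265530190 53308011/531060380; 53308011/531060380 806402731/1062120760]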